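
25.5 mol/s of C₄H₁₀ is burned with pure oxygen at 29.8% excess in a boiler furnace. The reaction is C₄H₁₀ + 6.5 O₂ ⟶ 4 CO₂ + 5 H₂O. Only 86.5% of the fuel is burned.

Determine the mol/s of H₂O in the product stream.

110 mol/s

Stoichiometric O₂ = 6.5 × 25.5 = 165.8 mol/s; O₂ fed = 165.8 × 1.298 = 215.1 mol/s.
Fuel reacted = 0.865 × 25.5 → ξ = 22.06 mol/s.
Outlet (n = n₀ + ν ξ):
  C₄H₁₀: 25.5 − 1(22.06) = 3.442
  O₂: 215.1 − 6.5(22.06) = 71.77
  CO₂: 0 + 4(22.06) = 88.23
  H₂O: 0 + 5(22.06) = 110.3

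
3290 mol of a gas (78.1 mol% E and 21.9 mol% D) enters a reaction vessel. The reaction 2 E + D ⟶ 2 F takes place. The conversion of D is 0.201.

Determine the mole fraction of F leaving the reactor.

0.0921

D reacted = 0.201 × 720.5 = 144.8 mol; ν_D = −1, so ξ = 144.8/1 = 144.8 mol.
Outlet amounts (n = n₀ + ν ξ):
  E: 2569 − 2(144.8) = 2280
  D: 720.5 − 1(144.8) = 575.7
  F: 0 + 2(144.8) = 289.6
Total out = 3145 mol; y_F = 289.6 / 3145 = 0.09209.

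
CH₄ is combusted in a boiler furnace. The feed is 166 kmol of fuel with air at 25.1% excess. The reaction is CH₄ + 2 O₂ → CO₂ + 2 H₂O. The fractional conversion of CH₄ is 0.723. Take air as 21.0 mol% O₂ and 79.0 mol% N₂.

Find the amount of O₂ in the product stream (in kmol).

Stoichiometric O₂ = 2 × 166 = 332 kmol; O₂ fed = 332 × 1.251 = 415.3 kmol.
N₂ fed = 415.3 × 79/21 = 1562 kmol.
Fuel reacted = 0.723 × 166 → ξ = 120 kmol.
Outlet (n = n₀ + ν ξ):
  CH₄: 166 − 1(120) = 45.98
  O₂: 415.3 − 2(120) = 175.3
  N₂: 1562 (inert)
  CO₂: 0 + 1(120) = 120
  H₂O: 0 + 2(120) = 240

175 kmol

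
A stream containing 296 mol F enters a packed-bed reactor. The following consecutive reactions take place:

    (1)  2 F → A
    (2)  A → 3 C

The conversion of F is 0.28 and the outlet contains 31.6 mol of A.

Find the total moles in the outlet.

Conversion of F: F consumed = 2ξ₁ = 0.28 × 296 → ξ₁ = 41.44 mol.
A balance: n_A = 0 + 1ξ₁ − 1ξ₂ = 31.6 → ξ₂ = (1·41.44 − 31.6)/1 = 9.84 mol.
Outlet amounts (n = n₀ + Σ ν·ξ):
  F: 296 − 2(41.44) = 213.1
  A: 0 + 1(41.44) − 1(9.84) = 31.6
  C: 0 + 3(9.84) = 29.52
Total out = 213.1 + 31.6 + 29.52 = 274.2 mol.

274 mol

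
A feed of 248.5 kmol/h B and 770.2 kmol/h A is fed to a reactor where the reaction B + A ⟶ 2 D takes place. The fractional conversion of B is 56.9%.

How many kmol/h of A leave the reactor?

629 kmol/h

B reacted = 0.569 × 248.5 = 141.4 kmol/h; ν_B = −1, so ξ = 141.4/1 = 141.4 kmol/h.
Outlet amounts (n = n₀ + ν ξ):
  B: 248.5 − 1(141.4) = 107.1
  A: 770.2 − 1(141.4) = 628.8
  D: 0 + 2(141.4) = 282.8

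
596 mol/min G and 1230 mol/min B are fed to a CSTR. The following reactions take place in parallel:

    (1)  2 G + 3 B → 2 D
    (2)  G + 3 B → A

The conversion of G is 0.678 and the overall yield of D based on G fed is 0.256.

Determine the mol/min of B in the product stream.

247 mol/min

Yield of D: 2ξ₁ / 596 = 0.256 → ξ₁ = 76.29 mol/min.
Conversion of G: 2ξ₁ + 1ξ₂ = 0.678 × 596 = 404.1 → ξ₂ = 251.5 mol/min.
Outlet amounts (n = n₀ + Σ ν·ξ):
  G: 596 − 2(76.29) − 1(251.5) = 191.9
  B: 1230 − 3(76.29) − 3(251.5) = 246.6
  D: 0 + 2(76.29) = 152.6
  A: 0 + 1(251.5) = 251.5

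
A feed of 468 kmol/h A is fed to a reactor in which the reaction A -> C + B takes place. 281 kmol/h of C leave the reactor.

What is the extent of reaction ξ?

For C: n = n₀ + 1ξ → 281 = 0 + 1ξ, giving ξ = 281 kmol/h.
Outlet amounts (n = n₀ + ν ξ):
  A: 468 − 1(281) = 187
  C: 0 + 1(281) = 281
  B: 0 + 1(281) = 281

ξ = 281 kmol/h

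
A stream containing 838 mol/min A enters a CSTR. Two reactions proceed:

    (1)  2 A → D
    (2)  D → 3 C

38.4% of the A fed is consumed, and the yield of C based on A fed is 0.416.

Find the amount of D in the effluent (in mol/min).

44.7 mol/min

Conversion of A: A consumed = 2ξ₁ = 0.384 × 838 → ξ₁ = 160.9 mol/min.
Yield of C: 3ξ₂ / 838 = 0.416 → ξ₂ = 116.2 mol/min.
Outlet amounts (n = n₀ + Σ ν·ξ):
  A: 838 − 2(160.9) = 516.2
  D: 0 + 1(160.9) − 1(116.2) = 44.69
  C: 0 + 3(116.2) = 348.6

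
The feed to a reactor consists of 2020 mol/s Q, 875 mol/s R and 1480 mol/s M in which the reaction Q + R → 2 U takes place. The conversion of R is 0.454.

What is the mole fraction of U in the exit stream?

R reacted = 0.454 × 875 = 397.2 mol/s; ν_R = −1, so ξ = 397.2/1 = 397.2 mol/s.
Outlet amounts (n = n₀ + ν ξ):
  Q: 2020 − 1(397.2) = 1623
  R: 875 − 1(397.2) = 477.8
  U: 0 + 2(397.2) = 794.5
  M: 1480 (inert)
Total out = 4375 mol/s; y_U = 794.5 / 4375 = 0.1816.

0.182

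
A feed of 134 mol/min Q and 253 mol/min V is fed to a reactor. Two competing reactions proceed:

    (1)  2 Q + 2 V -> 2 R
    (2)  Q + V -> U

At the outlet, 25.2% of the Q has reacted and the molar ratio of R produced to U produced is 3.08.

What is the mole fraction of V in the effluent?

0.621

Conversion of Q: Q consumed = 0.252 × 134 = 33.77 mol/min = 2ξ₁ + 1ξ₂.
Selectivity: 2ξ₁ / (1ξ₂) = 3.08 → ξ₁ = 1.54 ξ₂.
Substitute: (2·1.54 + 1) ξ₂ = 33.77 → ξ₂ = 8.276 mol/min, ξ₁ = 12.75 mol/min.
Outlet amounts (n = n₀ + Σ ν·ξ):
  Q: 134 − 2(12.75) − 1(8.276) = 100.2
  V: 253 − 2(12.75) − 1(8.276) = 219.2
  R: 0 + 2(12.75) = 25.49
  U: 0 + 1(8.276) = 8.276
Total out = 353.2 mol/min; y_V = 219.2 / 353.2 = 0.6206.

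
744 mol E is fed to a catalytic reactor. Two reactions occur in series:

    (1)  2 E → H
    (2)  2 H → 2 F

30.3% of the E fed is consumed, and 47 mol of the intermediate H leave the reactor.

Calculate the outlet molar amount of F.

Conversion of E: E consumed = 2ξ₁ = 0.303 × 744 → ξ₁ = 112.7 mol.
H balance: n_H = 0 + 1ξ₁ − 2ξ₂ = 47 → ξ₂ = (1·112.7 − 47)/2 = 32.86 mol.
Outlet amounts (n = n₀ + Σ ν·ξ):
  E: 744 − 2(112.7) = 518.6
  H: 0 + 1(112.7) − 2(32.86) = 47
  F: 0 + 2(32.86) = 65.72

65.7 mol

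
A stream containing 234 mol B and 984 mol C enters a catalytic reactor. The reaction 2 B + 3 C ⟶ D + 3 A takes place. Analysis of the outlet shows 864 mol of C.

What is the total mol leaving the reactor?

For C: n = n₀ − 3ξ → 864 = 984 − 3ξ, giving ξ = 40 mol.
Outlet amounts (n = n₀ + ν ξ):
  B: 234 − 2(40) = 154
  C: 984 − 3(40) = 864
  D: 0 + 1(40) = 40
  A: 0 + 3(40) = 120
Total out = 154 + 864 + 40 + 120 = 1178 mol.

1180 mol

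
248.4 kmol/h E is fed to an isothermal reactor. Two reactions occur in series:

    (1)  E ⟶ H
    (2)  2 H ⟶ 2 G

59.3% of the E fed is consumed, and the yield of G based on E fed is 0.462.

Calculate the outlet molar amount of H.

Conversion of E: E consumed = 1ξ₁ = 0.593 × 248.4 → ξ₁ = 147.3 kmol/h.
Yield of G: 2ξ₂ / 248.4 = 0.462 → ξ₂ = 57.38 kmol/h.
Outlet amounts (n = n₀ + Σ ν·ξ):
  E: 248.4 − 1(147.3) = 101.1
  H: 0 + 1(147.3) − 2(57.38) = 32.54
  G: 0 + 2(57.38) = 114.8

32.5 kmol/h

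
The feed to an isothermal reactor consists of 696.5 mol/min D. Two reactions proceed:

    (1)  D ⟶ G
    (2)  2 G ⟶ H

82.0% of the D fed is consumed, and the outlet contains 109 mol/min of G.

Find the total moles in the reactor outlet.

465 mol/min

Conversion of D: D consumed = 1ξ₁ = 0.82 × 696.5 → ξ₁ = 571.1 mol/min.
G balance: n_G = 0 + 1ξ₁ − 2ξ₂ = 109 → ξ₂ = (1·571.1 − 109)/2 = 231.1 mol/min.
Outlet amounts (n = n₀ + Σ ν·ξ):
  D: 696.5 − 1(571.1) = 125.4
  G: 0 + 1(571.1) − 2(231.1) = 109
  H: 0 + 1(231.1) = 231.1
Total out = 125.4 + 109 + 231.1 = 465.4 mol/min.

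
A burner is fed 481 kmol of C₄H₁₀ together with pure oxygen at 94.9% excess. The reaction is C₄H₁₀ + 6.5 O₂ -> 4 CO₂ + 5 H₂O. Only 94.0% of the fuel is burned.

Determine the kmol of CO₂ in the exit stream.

Stoichiometric O₂ = 6.5 × 481 = 3126 kmol; O₂ fed = 3126 × 1.949 = 6094 kmol.
Fuel reacted = 0.94 × 481 → ξ = 452.1 kmol.
Outlet (n = n₀ + ν ξ):
  C₄H₁₀: 481 − 1(452.1) = 28.86
  O₂: 6094 − 6.5(452.1) = 3155
  CO₂: 0 + 4(452.1) = 1809
  H₂O: 0 + 5(452.1) = 2261

1810 kmol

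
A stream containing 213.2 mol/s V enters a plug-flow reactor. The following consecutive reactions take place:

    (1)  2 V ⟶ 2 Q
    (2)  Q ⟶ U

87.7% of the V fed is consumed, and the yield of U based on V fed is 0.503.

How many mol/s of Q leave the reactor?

Conversion of V: V consumed = 2ξ₁ = 0.877 × 213.2 → ξ₁ = 93.49 mol/s.
Yield of U: 1ξ₂ / 213.2 = 0.503 → ξ₂ = 107.2 mol/s.
Outlet amounts (n = n₀ + Σ ν·ξ):
  V: 213.2 − 2(93.49) = 26.22
  Q: 0 + 2(93.49) − 1(107.2) = 79.74
  U: 0 + 1(107.2) = 107.2

79.7 mol/s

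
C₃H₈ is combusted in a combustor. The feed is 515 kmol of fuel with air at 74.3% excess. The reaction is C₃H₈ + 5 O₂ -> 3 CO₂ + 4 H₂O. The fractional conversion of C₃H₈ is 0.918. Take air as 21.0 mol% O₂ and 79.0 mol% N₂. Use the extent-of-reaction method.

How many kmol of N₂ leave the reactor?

Stoichiometric O₂ = 5 × 515 = 2575 kmol; O₂ fed = 2575 × 1.743 = 4488 kmol.
N₂ fed = 4488 × 79/21 = 16880 kmol.
Fuel reacted = 0.918 × 515 → ξ = 472.8 kmol.
Outlet (n = n₀ + ν ξ):
  C₃H₈: 515 − 1(472.8) = 42.23
  O₂: 4488 − 5(472.8) = 2124
  N₂: 16880 (inert)
  CO₂: 0 + 3(472.8) = 1418
  H₂O: 0 + 4(472.8) = 1891

16900 kmol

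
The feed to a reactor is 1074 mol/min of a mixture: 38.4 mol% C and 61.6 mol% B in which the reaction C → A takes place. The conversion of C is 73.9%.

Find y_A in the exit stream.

C reacted = 0.739 × 412.4 = 304.8 mol/min; ν_C = −1, so ξ = 304.8/1 = 304.8 mol/min.
Outlet amounts (n = n₀ + ν ξ):
  C: 412.4 − 1(304.8) = 107.6
  A: 0 + 1(304.8) = 304.8
  B: 661.6 (inert)
Total out = 1074 mol/min; y_A = 304.8 / 1074 = 0.2838.

0.284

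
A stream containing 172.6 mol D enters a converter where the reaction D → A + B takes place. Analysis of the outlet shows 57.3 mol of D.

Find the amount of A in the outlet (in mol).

115 mol

For D: n = n₀ − 1ξ → 57.3 = 172.6 − 1ξ, giving ξ = 115.3 mol.
Outlet amounts (n = n₀ + ν ξ):
  D: 172.6 − 1(115.3) = 57.3
  A: 0 + 1(115.3) = 115.3
  B: 0 + 1(115.3) = 115.3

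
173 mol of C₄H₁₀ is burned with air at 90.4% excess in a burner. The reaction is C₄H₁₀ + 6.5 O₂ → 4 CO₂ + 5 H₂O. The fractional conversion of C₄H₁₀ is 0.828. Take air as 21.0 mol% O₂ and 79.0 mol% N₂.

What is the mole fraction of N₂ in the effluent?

Stoichiometric O₂ = 6.5 × 173 = 1124 mol; O₂ fed = 1124 × 1.904 = 2141 mol.
N₂ fed = 2141 × 79/21 = 8054 mol.
Fuel reacted = 0.828 × 173 → ξ = 143.2 mol.
Outlet (n = n₀ + ν ξ):
  C₄H₁₀: 173 − 1(143.2) = 29.76
  O₂: 2141 − 6.5(143.2) = 1210
  N₂: 8054 (inert)
  CO₂: 0 + 4(143.2) = 573
  H₂O: 0 + 5(143.2) = 716.2
Total out = 10580 mol; y_N₂ = 8054 / 10580 = 0.761.

0.761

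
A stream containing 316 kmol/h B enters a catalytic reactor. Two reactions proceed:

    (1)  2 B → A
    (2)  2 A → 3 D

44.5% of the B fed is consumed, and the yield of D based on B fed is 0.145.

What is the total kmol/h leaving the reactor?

261 kmol/h

Conversion of B: B consumed = 2ξ₁ = 0.445 × 316 → ξ₁ = 70.31 kmol/h.
Yield of D: 3ξ₂ / 316 = 0.145 → ξ₂ = 15.27 kmol/h.
Outlet amounts (n = n₀ + Σ ν·ξ):
  B: 316 − 2(70.31) = 175.4
  A: 0 + 1(70.31) − 2(15.27) = 39.76
  D: 0 + 3(15.27) = 45.82
Total out = 175.4 + 39.76 + 45.82 = 261 kmol/h.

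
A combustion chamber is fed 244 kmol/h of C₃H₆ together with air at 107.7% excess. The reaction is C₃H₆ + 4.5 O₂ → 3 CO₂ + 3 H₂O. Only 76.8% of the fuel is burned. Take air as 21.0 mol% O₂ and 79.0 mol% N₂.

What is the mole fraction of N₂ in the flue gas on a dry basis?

0.807

Stoichiometric O₂ = 4.5 × 244 = 1098 kmol/h; O₂ fed = 1098 × 2.077 = 2281 kmol/h.
N₂ fed = 2281 × 79/21 = 8579 kmol/h.
Fuel reacted = 0.768 × 244 → ξ = 187.4 kmol/h.
Outlet (n = n₀ + ν ξ):
  C₃H₆: 244 − 1(187.4) = 56.61
  O₂: 2281 − 4.5(187.4) = 1437
  N₂: 8579 (inert)
  CO₂: 0 + 3(187.4) = 562.2
  H₂O: 0 + 3(187.4) = 562.2
Dry total = 10640 kmol/h; y_N₂ (dry) = 8579 / 10640 = 0.8067.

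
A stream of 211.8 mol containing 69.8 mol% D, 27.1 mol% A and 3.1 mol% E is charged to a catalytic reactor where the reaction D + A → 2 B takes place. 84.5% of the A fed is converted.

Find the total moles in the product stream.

A reacted = 0.845 × 57.4 = 48.5 mol; ν_A = −1, so ξ = 48.5/1 = 48.5 mol.
Outlet amounts (n = n₀ + ν ξ):
  D: 147.8 − 1(48.5) = 99.34
  A: 57.4 − 1(48.5) = 8.897
  B: 0 + 2(48.5) = 97
  E: 6.566 (inert)
Total out = 99.34 + 8.897 + 97 + 6.566 = 211.8 mol.

212 mol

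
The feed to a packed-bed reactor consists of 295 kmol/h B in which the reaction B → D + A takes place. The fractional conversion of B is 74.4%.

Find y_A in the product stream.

B reacted = 0.744 × 295 = 219.5 kmol/h; ν_B = −1, so ξ = 219.5/1 = 219.5 kmol/h.
Outlet amounts (n = n₀ + ν ξ):
  B: 295 − 1(219.5) = 75.52
  D: 0 + 1(219.5) = 219.5
  A: 0 + 1(219.5) = 219.5
Total out = 514.5 kmol/h; y_A = 219.5 / 514.5 = 0.4266.

0.427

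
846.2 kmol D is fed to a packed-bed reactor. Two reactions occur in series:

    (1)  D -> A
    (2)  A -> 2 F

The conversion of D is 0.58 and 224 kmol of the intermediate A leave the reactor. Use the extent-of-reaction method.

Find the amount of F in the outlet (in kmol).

Conversion of D: D consumed = 1ξ₁ = 0.58 × 846.2 → ξ₁ = 490.8 kmol.
A balance: n_A = 0 + 1ξ₁ − 1ξ₂ = 224 → ξ₂ = (1·490.8 − 224)/1 = 266.8 kmol.
Outlet amounts (n = n₀ + Σ ν·ξ):
  D: 846.2 − 1(490.8) = 355.4
  A: 0 + 1(490.8) − 1(266.8) = 224
  F: 0 + 2(266.8) = 533.6

534 kmol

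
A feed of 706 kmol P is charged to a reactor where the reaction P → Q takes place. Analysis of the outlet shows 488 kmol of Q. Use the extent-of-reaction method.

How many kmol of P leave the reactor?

218 kmol

For Q: n = n₀ + 1ξ → 488 = 0 + 1ξ, giving ξ = 488 kmol.
Outlet amounts (n = n₀ + ν ξ):
  P: 706 − 1(488) = 218
  Q: 0 + 1(488) = 488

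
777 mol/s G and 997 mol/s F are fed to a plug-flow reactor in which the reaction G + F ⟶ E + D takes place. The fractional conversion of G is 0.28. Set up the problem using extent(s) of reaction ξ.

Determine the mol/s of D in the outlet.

218 mol/s

G reacted = 0.28 × 777 = 217.6 mol/s; ν_G = −1, so ξ = 217.6/1 = 217.6 mol/s.
Outlet amounts (n = n₀ + ν ξ):
  G: 777 − 1(217.6) = 559.4
  F: 997 − 1(217.6) = 779.4
  E: 0 + 1(217.6) = 217.6
  D: 0 + 1(217.6) = 217.6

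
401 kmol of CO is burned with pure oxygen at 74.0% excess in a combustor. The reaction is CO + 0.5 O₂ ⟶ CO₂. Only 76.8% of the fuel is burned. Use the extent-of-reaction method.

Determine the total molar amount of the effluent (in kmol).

Stoichiometric O₂ = 0.5 × 401 = 200.5 kmol; O₂ fed = 200.5 × 1.740 = 348.9 kmol.
Fuel reacted = 0.768 × 401 → ξ = 308 kmol.
Outlet (n = n₀ + ν ξ):
  CO: 401 − 1(308) = 93.03
  O₂: 348.9 − 0.5(308) = 194.9
  CO₂: 0 + 1(308) = 308
Total out = 93.03 + 194.9 + 308 = 595.9 kmol.

596 kmol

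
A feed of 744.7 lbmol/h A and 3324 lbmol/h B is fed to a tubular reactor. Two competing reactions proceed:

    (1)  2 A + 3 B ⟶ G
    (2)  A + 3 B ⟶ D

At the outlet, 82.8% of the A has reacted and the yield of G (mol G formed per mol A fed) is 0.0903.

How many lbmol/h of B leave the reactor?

Yield of G: 1ξ₁ / 744.7 = 0.0903 → ξ₁ = 67.25 lbmol/h.
Conversion of A: 2ξ₁ + 1ξ₂ = 0.828 × 744.7 = 616.6 → ξ₂ = 482.1 lbmol/h.
Outlet amounts (n = n₀ + Σ ν·ξ):
  A: 744.7 − 2(67.25) − 1(482.1) = 128.1
  B: 3324 − 3(67.25) − 3(482.1) = 1676
  G: 0 + 1(67.25) = 67.25
  D: 0 + 1(482.1) = 482.1

1680 lbmol/h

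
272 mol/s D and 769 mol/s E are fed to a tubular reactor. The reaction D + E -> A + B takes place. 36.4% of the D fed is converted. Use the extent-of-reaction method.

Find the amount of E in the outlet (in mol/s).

670 mol/s

D reacted = 0.364 × 272 = 99.01 mol/s; ν_D = −1, so ξ = 99.01/1 = 99.01 mol/s.
Outlet amounts (n = n₀ + ν ξ):
  D: 272 − 1(99.01) = 173
  E: 769 − 1(99.01) = 670
  A: 0 + 1(99.01) = 99.01
  B: 0 + 1(99.01) = 99.01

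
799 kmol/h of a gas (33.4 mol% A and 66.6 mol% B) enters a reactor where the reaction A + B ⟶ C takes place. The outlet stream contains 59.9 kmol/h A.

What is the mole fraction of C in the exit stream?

For A: n = n₀ − 1ξ → 59.9 = 266.9 − 1ξ, giving ξ = 207 kmol/h.
Outlet amounts (n = n₀ + ν ξ):
  A: 266.9 − 1(207) = 59.9
  B: 532.1 − 1(207) = 325.2
  C: 0 + 1(207) = 207
Total out = 592 kmol/h; y_C = 207 / 592 = 0.3496.

0.35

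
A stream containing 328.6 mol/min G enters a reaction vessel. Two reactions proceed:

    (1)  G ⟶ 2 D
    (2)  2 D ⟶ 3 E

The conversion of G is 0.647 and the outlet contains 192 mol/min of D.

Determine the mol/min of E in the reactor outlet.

350 mol/min

Conversion of G: G consumed = 1ξ₁ = 0.647 × 328.6 → ξ₁ = 212.6 mol/min.
D balance: n_D = 0 + 2ξ₁ − 2ξ₂ = 192 → ξ₂ = (2·212.6 − 192)/2 = 116.6 mol/min.
Outlet amounts (n = n₀ + Σ ν·ξ):
  G: 328.6 − 1(212.6) = 116
  D: 0 + 2(212.6) − 2(116.6) = 192
  E: 0 + 3(116.6) = 349.8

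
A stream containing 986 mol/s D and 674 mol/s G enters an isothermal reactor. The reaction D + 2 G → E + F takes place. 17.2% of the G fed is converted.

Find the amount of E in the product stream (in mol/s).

58 mol/s

G reacted = 0.172 × 674 = 115.9 mol/s; ν_G = −2, so ξ = 115.9/2 = 57.96 mol/s.
Outlet amounts (n = n₀ + ν ξ):
  D: 986 − 1(57.96) = 928
  G: 674 − 2(57.96) = 558.1
  E: 0 + 1(57.96) = 57.96
  F: 0 + 1(57.96) = 57.96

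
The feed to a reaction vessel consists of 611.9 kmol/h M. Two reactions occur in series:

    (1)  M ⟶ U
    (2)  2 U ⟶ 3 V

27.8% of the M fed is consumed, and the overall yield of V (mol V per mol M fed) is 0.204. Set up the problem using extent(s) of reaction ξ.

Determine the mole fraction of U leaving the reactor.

0.133

Conversion of M: M consumed = 1ξ₁ = 0.278 × 611.9 → ξ₁ = 170.1 kmol/h.
Yield of V: 3ξ₂ / 611.9 = 0.204 → ξ₂ = 41.61 kmol/h.
Outlet amounts (n = n₀ + Σ ν·ξ):
  M: 611.9 − 1(170.1) = 441.8
  U: 0 + 1(170.1) − 2(41.61) = 86.89
  V: 0 + 3(41.61) = 124.8
Total out = 653.5 kmol/h; y_U = 86.89 / 653.5 = 0.133.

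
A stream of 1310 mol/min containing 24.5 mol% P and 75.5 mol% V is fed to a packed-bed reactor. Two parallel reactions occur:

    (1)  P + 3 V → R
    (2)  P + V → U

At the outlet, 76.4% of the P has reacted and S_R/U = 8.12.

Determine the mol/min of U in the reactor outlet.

26.9 mol/min

Conversion of P: P consumed = 0.764 × 320.9 = 245.2 mol/min = 1ξ₁ + 1ξ₂.
Selectivity: 1ξ₁ / (1ξ₂) = 8.12 → ξ₁ = 8.12 ξ₂.
Substitute: (1·8.12 + 1) ξ₂ = 245.2 → ξ₂ = 26.89 mol/min, ξ₁ = 218.3 mol/min.
Outlet amounts (n = n₀ + Σ ν·ξ):
  P: 320.9 − 1(218.3) − 1(26.89) = 75.74
  V: 989 − 3(218.3) − 1(26.89) = 307.2
  R: 0 + 1(218.3) = 218.3
  U: 0 + 1(26.89) = 26.89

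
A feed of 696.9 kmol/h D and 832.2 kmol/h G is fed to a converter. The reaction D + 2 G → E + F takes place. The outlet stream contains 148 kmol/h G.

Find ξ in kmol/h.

ξ = 342 kmol/h

For G: n = n₀ − 2ξ → 148 = 832.2 − 2ξ, giving ξ = 342.1 kmol/h.
Outlet amounts (n = n₀ + ν ξ):
  D: 696.9 − 1(342.1) = 354.8
  G: 832.2 − 2(342.1) = 148
  E: 0 + 1(342.1) = 342.1
  F: 0 + 1(342.1) = 342.1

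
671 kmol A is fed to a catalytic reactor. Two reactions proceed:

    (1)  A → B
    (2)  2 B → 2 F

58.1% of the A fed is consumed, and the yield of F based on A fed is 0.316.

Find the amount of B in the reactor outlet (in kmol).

178 kmol

Conversion of A: A consumed = 1ξ₁ = 0.581 × 671 → ξ₁ = 389.9 kmol.
Yield of F: 2ξ₂ / 671 = 0.316 → ξ₂ = 106 kmol.
Outlet amounts (n = n₀ + Σ ν·ξ):
  A: 671 − 1(389.9) = 281.1
  B: 0 + 1(389.9) − 2(106) = 177.8
  F: 0 + 2(106) = 212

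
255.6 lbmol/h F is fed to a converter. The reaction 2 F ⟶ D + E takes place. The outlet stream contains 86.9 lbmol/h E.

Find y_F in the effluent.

0.32

For E: n = n₀ + 1ξ → 86.9 = 0 + 1ξ, giving ξ = 86.9 lbmol/h.
Outlet amounts (n = n₀ + ν ξ):
  F: 255.6 − 2(86.9) = 81.8
  D: 0 + 1(86.9) = 86.9
  E: 0 + 1(86.9) = 86.9
Total out = 255.6 lbmol/h; y_F = 81.8 / 255.6 = 0.32.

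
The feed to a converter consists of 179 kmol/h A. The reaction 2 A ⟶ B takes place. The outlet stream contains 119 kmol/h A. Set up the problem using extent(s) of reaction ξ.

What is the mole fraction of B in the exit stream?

0.201

For A: n = n₀ − 2ξ → 119 = 179 − 2ξ, giving ξ = 30 kmol/h.
Outlet amounts (n = n₀ + ν ξ):
  A: 179 − 2(30) = 119
  B: 0 + 1(30) = 30
Total out = 149 kmol/h; y_B = 30 / 149 = 0.2013.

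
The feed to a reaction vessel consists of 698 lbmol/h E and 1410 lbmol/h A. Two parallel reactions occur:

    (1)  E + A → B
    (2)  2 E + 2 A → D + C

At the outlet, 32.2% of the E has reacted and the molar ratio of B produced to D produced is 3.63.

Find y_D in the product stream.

0.0212

Conversion of E: E consumed = 0.322 × 698 = 224.8 lbmol/h = 1ξ₁ + 2ξ₂.
Selectivity: 1ξ₁ / (1ξ₂) = 3.63 → ξ₁ = 3.63 ξ₂.
Substitute: (1·3.63 + 2) ξ₂ = 224.8 → ξ₂ = 39.92 lbmol/h, ξ₁ = 144.9 lbmol/h.
Outlet amounts (n = n₀ + Σ ν·ξ):
  E: 698 − 1(144.9) − 2(39.92) = 473.2
  A: 1410 − 1(144.9) − 2(39.92) = 1185
  B: 0 + 1(144.9) = 144.9
  D: 0 + 1(39.92) = 39.92
  C: 0 + 1(39.92) = 39.92
Total out = 1883 lbmol/h; y_D = 39.92 / 1883 = 0.0212.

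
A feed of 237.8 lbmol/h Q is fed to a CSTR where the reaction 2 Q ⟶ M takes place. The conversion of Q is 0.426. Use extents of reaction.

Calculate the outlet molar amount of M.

50.7 lbmol/h

Q reacted = 0.426 × 237.8 = 101.3 lbmol/h; ν_Q = −2, so ξ = 101.3/2 = 50.65 lbmol/h.
Outlet amounts (n = n₀ + ν ξ):
  Q: 237.8 − 2(50.65) = 136.5
  M: 0 + 1(50.65) = 50.65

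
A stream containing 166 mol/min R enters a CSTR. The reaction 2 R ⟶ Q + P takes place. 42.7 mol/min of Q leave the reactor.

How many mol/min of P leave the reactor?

42.7 mol/min

For Q: n = n₀ + 1ξ → 42.7 = 0 + 1ξ, giving ξ = 42.7 mol/min.
Outlet amounts (n = n₀ + ν ξ):
  R: 166 − 2(42.7) = 80.6
  Q: 0 + 1(42.7) = 42.7
  P: 0 + 1(42.7) = 42.7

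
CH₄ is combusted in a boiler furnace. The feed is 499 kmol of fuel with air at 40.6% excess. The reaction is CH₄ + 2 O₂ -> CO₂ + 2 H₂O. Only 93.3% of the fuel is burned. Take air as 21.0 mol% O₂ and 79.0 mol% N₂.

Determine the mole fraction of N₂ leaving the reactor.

Stoichiometric O₂ = 2 × 499 = 998 kmol; O₂ fed = 998 × 1.406 = 1403 kmol.
N₂ fed = 1403 × 79/21 = 5279 kmol.
Fuel reacted = 0.933 × 499 → ξ = 465.6 kmol.
Outlet (n = n₀ + ν ξ):
  CH₄: 499 − 1(465.6) = 33.43
  O₂: 1403 − 2(465.6) = 472.1
  N₂: 5279 (inert)
  CO₂: 0 + 1(465.6) = 465.6
  H₂O: 0 + 2(465.6) = 931.1
Total out = 7181 kmol; y_N₂ = 5279 / 7181 = 0.7351.

0.735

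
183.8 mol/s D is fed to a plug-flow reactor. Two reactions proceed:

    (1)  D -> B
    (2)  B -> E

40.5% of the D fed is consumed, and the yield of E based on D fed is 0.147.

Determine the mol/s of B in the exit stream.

47.4 mol/s

Conversion of D: D consumed = 1ξ₁ = 0.405 × 183.8 → ξ₁ = 74.44 mol/s.
Yield of E: 1ξ₂ / 183.8 = 0.147 → ξ₂ = 27.02 mol/s.
Outlet amounts (n = n₀ + Σ ν·ξ):
  D: 183.8 − 1(74.44) = 109.4
  B: 0 + 1(74.44) − 1(27.02) = 47.42
  E: 0 + 1(27.02) = 27.02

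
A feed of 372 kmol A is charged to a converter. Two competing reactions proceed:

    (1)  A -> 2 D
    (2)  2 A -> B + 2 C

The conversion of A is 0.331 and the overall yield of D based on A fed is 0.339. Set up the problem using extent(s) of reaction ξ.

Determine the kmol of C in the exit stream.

Yield of D: 2ξ₁ / 372 = 0.339 → ξ₁ = 63.05 kmol.
Conversion of A: 1ξ₁ + 2ξ₂ = 0.331 × 372 = 123.1 → ξ₂ = 30.04 kmol.
Outlet amounts (n = n₀ + Σ ν·ξ):
  A: 372 − 1(63.05) − 2(30.04) = 248.9
  D: 0 + 2(63.05) = 126.1
  B: 0 + 1(30.04) = 30.04
  C: 0 + 2(30.04) = 60.08

60.1 kmol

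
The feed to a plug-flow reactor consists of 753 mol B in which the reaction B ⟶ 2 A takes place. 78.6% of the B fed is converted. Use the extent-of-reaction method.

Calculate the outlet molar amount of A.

1180 mol

B reacted = 0.786 × 753 = 591.9 mol; ν_B = −1, so ξ = 591.9/1 = 591.9 mol.
Outlet amounts (n = n₀ + ν ξ):
  B: 753 − 1(591.9) = 161.1
  A: 0 + 2(591.9) = 1184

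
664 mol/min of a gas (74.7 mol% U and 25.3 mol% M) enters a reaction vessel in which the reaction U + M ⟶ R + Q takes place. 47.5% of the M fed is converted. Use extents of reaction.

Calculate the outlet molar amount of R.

M reacted = 0.475 × 168 = 79.8 mol/min; ν_M = −1, so ξ = 79.8/1 = 79.8 mol/min.
Outlet amounts (n = n₀ + ν ξ):
  U: 496 − 1(79.8) = 416.2
  M: 168 − 1(79.8) = 88.2
  R: 0 + 1(79.8) = 79.8
  Q: 0 + 1(79.8) = 79.8

79.8 mol/min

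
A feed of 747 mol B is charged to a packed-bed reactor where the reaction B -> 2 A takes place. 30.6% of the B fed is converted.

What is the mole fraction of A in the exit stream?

B reacted = 0.306 × 747 = 228.6 mol; ν_B = −1, so ξ = 228.6/1 = 228.6 mol.
Outlet amounts (n = n₀ + ν ξ):
  B: 747 − 1(228.6) = 518.4
  A: 0 + 2(228.6) = 457.2
Total out = 975.6 mol; y_A = 457.2 / 975.6 = 0.4686.

0.469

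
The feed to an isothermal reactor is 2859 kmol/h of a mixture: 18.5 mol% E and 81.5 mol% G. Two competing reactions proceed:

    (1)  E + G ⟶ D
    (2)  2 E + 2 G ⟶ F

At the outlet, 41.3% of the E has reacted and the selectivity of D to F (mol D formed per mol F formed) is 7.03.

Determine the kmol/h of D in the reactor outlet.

170 kmol/h

Conversion of E: E consumed = 0.413 × 528.9 = 218.4 kmol/h = 1ξ₁ + 2ξ₂.
Selectivity: 1ξ₁ / (1ξ₂) = 7.03 → ξ₁ = 7.03 ξ₂.
Substitute: (1·7.03 + 2) ξ₂ = 218.4 → ξ₂ = 24.19 kmol/h, ξ₁ = 170.1 kmol/h.
Outlet amounts (n = n₀ + Σ ν·ξ):
  E: 528.9 − 1(170.1) − 2(24.19) = 310.5
  G: 2330 − 1(170.1) − 2(24.19) = 2112
  D: 0 + 1(170.1) = 170.1
  F: 0 + 1(24.19) = 24.19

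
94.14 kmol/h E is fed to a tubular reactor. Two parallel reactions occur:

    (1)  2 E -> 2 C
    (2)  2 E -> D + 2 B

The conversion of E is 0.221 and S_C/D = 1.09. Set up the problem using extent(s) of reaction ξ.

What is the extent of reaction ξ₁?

Conversion of E: E consumed = 0.221 × 94.14 = 20.8 kmol/h = 2ξ₁ + 2ξ₂.
Selectivity: 2ξ₁ / (1ξ₂) = 1.09 → ξ₁ = 0.545 ξ₂.
Substitute: (2·0.545 + 2) ξ₂ = 20.8 → ξ₂ = 6.733 kmol/h, ξ₁ = 3.669 kmol/h.
Outlet amounts (n = n₀ + Σ ν·ξ):
  E: 94.14 − 2(3.669) − 2(6.733) = 73.34
  C: 0 + 2(3.669) = 7.339
  D: 0 + 1(6.733) = 6.733
  B: 0 + 2(6.733) = 13.47

ξ₁ = 3.67 kmol/h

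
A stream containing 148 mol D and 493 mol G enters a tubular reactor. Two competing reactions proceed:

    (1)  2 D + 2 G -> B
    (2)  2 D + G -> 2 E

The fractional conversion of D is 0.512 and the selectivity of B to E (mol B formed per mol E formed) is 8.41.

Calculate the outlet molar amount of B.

Conversion of D: D consumed = 0.512 × 148 = 75.78 mol = 2ξ₁ + 2ξ₂.
Selectivity: 1ξ₁ / (2ξ₂) = 8.41 → ξ₁ = 16.82 ξ₂.
Substitute: (2·16.82 + 2) ξ₂ = 75.78 → ξ₂ = 2.126 mol, ξ₁ = 35.76 mol.
Outlet amounts (n = n₀ + Σ ν·ξ):
  D: 148 − 2(35.76) − 2(2.126) = 72.22
  G: 493 − 2(35.76) − 1(2.126) = 419.4
  B: 0 + 1(35.76) = 35.76
  E: 0 + 2(2.126) = 4.252

35.8 mol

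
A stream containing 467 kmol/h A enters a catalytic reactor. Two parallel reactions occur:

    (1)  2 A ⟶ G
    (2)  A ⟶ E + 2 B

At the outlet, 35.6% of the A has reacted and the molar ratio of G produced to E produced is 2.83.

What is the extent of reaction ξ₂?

Conversion of A: A consumed = 0.356 × 467 = 166.3 kmol/h = 2ξ₁ + 1ξ₂.
Selectivity: 1ξ₁ / (1ξ₂) = 2.83 → ξ₁ = 2.83 ξ₂.
Substitute: (2·2.83 + 1) ξ₂ = 166.3 → ξ₂ = 24.96 kmol/h, ξ₁ = 70.64 kmol/h.
Outlet amounts (n = n₀ + Σ ν·ξ):
  A: 467 − 2(70.64) − 1(24.96) = 300.7
  G: 0 + 1(70.64) = 70.64
  E: 0 + 1(24.96) = 24.96
  B: 0 + 2(24.96) = 49.93

ξ₂ = 25 kmol/h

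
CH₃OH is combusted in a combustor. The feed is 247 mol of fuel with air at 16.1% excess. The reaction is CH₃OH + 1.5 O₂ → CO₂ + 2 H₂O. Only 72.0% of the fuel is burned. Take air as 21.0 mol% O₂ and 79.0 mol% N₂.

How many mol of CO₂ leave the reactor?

178 mol

Stoichiometric O₂ = 1.5 × 247 = 370.5 mol; O₂ fed = 370.5 × 1.161 = 430.2 mol.
N₂ fed = 430.2 × 79/21 = 1618 mol.
Fuel reacted = 0.72 × 247 → ξ = 177.8 mol.
Outlet (n = n₀ + ν ξ):
  CH₃OH: 247 − 1(177.8) = 69.16
  O₂: 430.2 − 1.5(177.8) = 163.4
  N₂: 1618 (inert)
  CO₂: 0 + 1(177.8) = 177.8
  H₂O: 0 + 2(177.8) = 355.7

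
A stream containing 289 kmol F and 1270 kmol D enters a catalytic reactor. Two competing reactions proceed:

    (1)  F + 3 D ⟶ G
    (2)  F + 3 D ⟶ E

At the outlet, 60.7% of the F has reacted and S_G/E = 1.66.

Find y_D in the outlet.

Conversion of F: F consumed = 0.607 × 289 = 175.4 kmol = 1ξ₁ + 1ξ₂.
Selectivity: 1ξ₁ / (1ξ₂) = 1.66 → ξ₁ = 1.66 ξ₂.
Substitute: (1·1.66 + 1) ξ₂ = 175.4 → ξ₂ = 65.95 kmol, ξ₁ = 109.5 kmol.
Outlet amounts (n = n₀ + Σ ν·ξ):
  F: 289 − 1(109.5) − 1(65.95) = 113.6
  D: 1270 − 3(109.5) − 3(65.95) = 743.7
  G: 0 + 1(109.5) = 109.5
  E: 0 + 1(65.95) = 65.95
Total out = 1033 kmol; y_D = 743.7 / 1033 = 0.7202.

0.72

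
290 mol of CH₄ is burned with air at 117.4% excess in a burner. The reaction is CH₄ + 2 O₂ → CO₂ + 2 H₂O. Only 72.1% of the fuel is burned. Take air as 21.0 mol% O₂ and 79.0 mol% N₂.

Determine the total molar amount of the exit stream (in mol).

Stoichiometric O₂ = 2 × 290 = 580 mol; O₂ fed = 580 × 2.174 = 1261 mol.
N₂ fed = 1261 × 79/21 = 4743 mol.
Fuel reacted = 0.721 × 290 → ξ = 209.1 mol.
Outlet (n = n₀ + ν ξ):
  CH₄: 290 − 1(209.1) = 80.91
  O₂: 1261 − 2(209.1) = 842.7
  N₂: 4743 (inert)
  CO₂: 0 + 1(209.1) = 209.1
  H₂O: 0 + 2(209.1) = 418.2
Total out = 80.91 + 842.7 + 4743 + 209.1 + 418.2 = 6294 mol.

6290 mol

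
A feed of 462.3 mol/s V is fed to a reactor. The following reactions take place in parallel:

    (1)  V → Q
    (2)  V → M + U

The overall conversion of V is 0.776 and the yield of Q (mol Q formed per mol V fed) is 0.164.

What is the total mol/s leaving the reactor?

Yield of Q: 1ξ₁ / 462.3 = 0.164 → ξ₁ = 75.82 mol/s.
Conversion of V: 1ξ₁ + 1ξ₂ = 0.776 × 462.3 = 358.7 → ξ₂ = 282.9 mol/s.
Outlet amounts (n = n₀ + Σ ν·ξ):
  V: 462.3 − 1(75.82) − 1(282.9) = 103.6
  Q: 0 + 1(75.82) = 75.82
  M: 0 + 1(282.9) = 282.9
  U: 0 + 1(282.9) = 282.9
Total out = 103.6 + 75.82 + 282.9 + 282.9 = 745.2 mol/s.

745 mol/s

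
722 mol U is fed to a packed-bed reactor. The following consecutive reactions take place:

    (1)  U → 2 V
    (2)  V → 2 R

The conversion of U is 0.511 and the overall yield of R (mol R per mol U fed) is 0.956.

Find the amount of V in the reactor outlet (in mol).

Conversion of U: U consumed = 1ξ₁ = 0.511 × 722 → ξ₁ = 368.9 mol.
Yield of R: 2ξ₂ / 722 = 0.956 → ξ₂ = 345.1 mol.
Outlet amounts (n = n₀ + Σ ν·ξ):
  U: 722 − 1(368.9) = 353.1
  V: 0 + 2(368.9) − 1(345.1) = 392.8
  R: 0 + 2(345.1) = 690.2

393 mol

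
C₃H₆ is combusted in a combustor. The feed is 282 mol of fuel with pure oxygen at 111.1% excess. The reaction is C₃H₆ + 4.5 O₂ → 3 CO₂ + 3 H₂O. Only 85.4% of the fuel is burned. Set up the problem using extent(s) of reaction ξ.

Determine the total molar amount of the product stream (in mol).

Stoichiometric O₂ = 4.5 × 282 = 1269 mol; O₂ fed = 1269 × 2.111 = 2679 mol.
Fuel reacted = 0.854 × 282 → ξ = 240.8 mol.
Outlet (n = n₀ + ν ξ):
  C₃H₆: 282 − 1(240.8) = 41.17
  O₂: 2679 − 4.5(240.8) = 1595
  CO₂: 0 + 3(240.8) = 722.5
  H₂O: 0 + 3(240.8) = 722.5
Total out = 41.17 + 1595 + 722.5 + 722.5 = 3081 mol.

3080 mol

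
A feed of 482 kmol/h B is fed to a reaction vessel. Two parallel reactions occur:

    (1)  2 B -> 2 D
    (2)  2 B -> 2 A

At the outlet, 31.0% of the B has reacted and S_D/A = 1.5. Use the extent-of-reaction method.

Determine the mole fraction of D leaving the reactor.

0.186

Conversion of B: B consumed = 0.31 × 482 = 149.4 kmol/h = 2ξ₁ + 2ξ₂.
Selectivity: 2ξ₁ / (2ξ₂) = 1.5 → ξ₁ = 1.5 ξ₂.
Substitute: (2·1.5 + 2) ξ₂ = 149.4 → ξ₂ = 29.88 kmol/h, ξ₁ = 44.83 kmol/h.
Outlet amounts (n = n₀ + Σ ν·ξ):
  B: 482 − 2(44.83) − 2(29.88) = 332.6
  D: 0 + 2(44.83) = 89.65
  A: 0 + 2(29.88) = 59.77
Total out = 482 kmol/h; y_D = 89.65 / 482 = 0.186.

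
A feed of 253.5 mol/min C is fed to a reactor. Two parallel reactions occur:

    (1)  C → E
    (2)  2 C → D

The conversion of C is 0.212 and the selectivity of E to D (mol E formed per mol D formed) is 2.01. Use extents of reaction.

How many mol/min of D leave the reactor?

Conversion of C: C consumed = 0.212 × 253.5 = 53.74 mol/min = 1ξ₁ + 2ξ₂.
Selectivity: 1ξ₁ / (1ξ₂) = 2.01 → ξ₁ = 2.01 ξ₂.
Substitute: (1·2.01 + 2) ξ₂ = 53.74 → ξ₂ = 13.4 mol/min, ξ₁ = 26.94 mol/min.
Outlet amounts (n = n₀ + Σ ν·ξ):
  C: 253.5 − 1(26.94) − 2(13.4) = 199.8
  E: 0 + 1(26.94) = 26.94
  D: 0 + 1(13.4) = 13.4

13.4 mol/min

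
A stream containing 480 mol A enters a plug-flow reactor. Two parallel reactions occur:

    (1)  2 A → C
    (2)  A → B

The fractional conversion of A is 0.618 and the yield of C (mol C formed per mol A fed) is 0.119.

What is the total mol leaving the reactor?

Yield of C: 1ξ₁ / 480 = 0.119 → ξ₁ = 57.12 mol.
Conversion of A: 2ξ₁ + 1ξ₂ = 0.618 × 480 = 296.6 → ξ₂ = 182.4 mol.
Outlet amounts (n = n₀ + Σ ν·ξ):
  A: 480 − 2(57.12) − 1(182.4) = 183.4
  C: 0 + 1(57.12) = 57.12
  B: 0 + 1(182.4) = 182.4
Total out = 183.4 + 57.12 + 182.4 = 422.9 mol.

423 mol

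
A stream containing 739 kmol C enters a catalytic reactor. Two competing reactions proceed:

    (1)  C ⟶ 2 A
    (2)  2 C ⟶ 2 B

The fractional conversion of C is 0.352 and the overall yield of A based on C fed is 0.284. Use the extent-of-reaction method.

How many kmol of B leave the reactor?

Yield of A: 2ξ₁ / 739 = 0.284 → ξ₁ = 104.9 kmol.
Conversion of C: 1ξ₁ + 2ξ₂ = 0.352 × 739 = 260.1 → ξ₂ = 77.59 kmol.
Outlet amounts (n = n₀ + Σ ν·ξ):
  C: 739 − 1(104.9) − 2(77.59) = 478.9
  A: 0 + 2(104.9) = 209.9
  B: 0 + 2(77.59) = 155.2

155 kmol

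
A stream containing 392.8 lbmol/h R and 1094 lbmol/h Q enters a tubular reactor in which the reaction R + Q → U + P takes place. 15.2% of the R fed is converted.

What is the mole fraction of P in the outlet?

0.0402

R reacted = 0.152 × 392.8 = 59.71 lbmol/h; ν_R = −1, so ξ = 59.71/1 = 59.71 lbmol/h.
Outlet amounts (n = n₀ + ν ξ):
  R: 392.8 − 1(59.71) = 333.1
  Q: 1094 − 1(59.71) = 1034
  U: 0 + 1(59.71) = 59.71
  P: 0 + 1(59.71) = 59.71
Total out = 1487 lbmol/h; y_P = 59.71 / 1487 = 0.04016.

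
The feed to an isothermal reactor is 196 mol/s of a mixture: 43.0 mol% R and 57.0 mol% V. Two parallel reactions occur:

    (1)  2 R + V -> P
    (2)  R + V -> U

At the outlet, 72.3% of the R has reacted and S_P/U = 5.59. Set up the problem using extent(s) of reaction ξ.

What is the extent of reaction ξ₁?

ξ₁ = 28 mol/s

Conversion of R: R consumed = 0.723 × 84.28 = 60.93 mol/s = 2ξ₁ + 1ξ₂.
Selectivity: 1ξ₁ / (1ξ₂) = 5.59 → ξ₁ = 5.59 ξ₂.
Substitute: (2·5.59 + 1) ξ₂ = 60.93 → ξ₂ = 5.003 mol/s, ξ₁ = 27.97 mol/s.
Outlet amounts (n = n₀ + Σ ν·ξ):
  R: 84.28 − 2(27.97) − 1(5.003) = 23.35
  V: 111.7 − 1(27.97) − 1(5.003) = 78.75
  P: 0 + 1(27.97) = 27.97
  U: 0 + 1(5.003) = 5.003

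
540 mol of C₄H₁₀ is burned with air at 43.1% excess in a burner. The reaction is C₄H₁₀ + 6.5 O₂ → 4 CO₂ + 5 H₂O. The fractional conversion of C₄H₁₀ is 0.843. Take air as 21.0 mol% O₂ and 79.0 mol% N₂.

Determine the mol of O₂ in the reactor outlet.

2060 mol

Stoichiometric O₂ = 6.5 × 540 = 3510 mol; O₂ fed = 3510 × 1.431 = 5023 mol.
N₂ fed = 5023 × 79/21 = 18900 mol.
Fuel reacted = 0.843 × 540 → ξ = 455.2 mol.
Outlet (n = n₀ + ν ξ):
  C₄H₁₀: 540 − 1(455.2) = 84.78
  O₂: 5023 − 6.5(455.2) = 2064
  N₂: 18900 (inert)
  CO₂: 0 + 4(455.2) = 1821
  H₂O: 0 + 5(455.2) = 2276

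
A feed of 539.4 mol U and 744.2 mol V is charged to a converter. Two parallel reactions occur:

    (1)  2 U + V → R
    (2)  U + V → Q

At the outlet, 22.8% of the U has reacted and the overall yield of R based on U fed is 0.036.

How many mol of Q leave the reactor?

Yield of R: 1ξ₁ / 539.4 = 0.036 → ξ₁ = 19.42 mol.
Conversion of U: 2ξ₁ + 1ξ₂ = 0.228 × 539.4 = 123 → ξ₂ = 84.15 mol.
Outlet amounts (n = n₀ + Σ ν·ξ):
  U: 539.4 − 2(19.42) − 1(84.15) = 416.4
  V: 744.2 − 1(19.42) − 1(84.15) = 640.6
  R: 0 + 1(19.42) = 19.42
  Q: 0 + 1(84.15) = 84.15

84.1 mol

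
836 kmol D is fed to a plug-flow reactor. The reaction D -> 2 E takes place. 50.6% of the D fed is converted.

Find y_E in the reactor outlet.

D reacted = 0.506 × 836 = 423 kmol; ν_D = −1, so ξ = 423/1 = 423 kmol.
Outlet amounts (n = n₀ + ν ξ):
  D: 836 − 1(423) = 413
  E: 0 + 2(423) = 846
Total out = 1259 kmol; y_E = 846 / 1259 = 0.672.

0.672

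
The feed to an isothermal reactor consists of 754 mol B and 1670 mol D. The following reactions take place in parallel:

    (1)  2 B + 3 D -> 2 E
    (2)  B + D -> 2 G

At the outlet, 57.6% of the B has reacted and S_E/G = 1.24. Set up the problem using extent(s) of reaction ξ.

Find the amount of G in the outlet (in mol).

250 mol

Conversion of B: B consumed = 0.576 × 754 = 434.3 mol = 2ξ₁ + 1ξ₂.
Selectivity: 2ξ₁ / (2ξ₂) = 1.24 → ξ₁ = 1.24 ξ₂.
Substitute: (2·1.24 + 1) ξ₂ = 434.3 → ξ₂ = 124.8 mol, ξ₁ = 154.8 mol.
Outlet amounts (n = n₀ + Σ ν·ξ):
  B: 754 − 2(154.8) − 1(124.8) = 319.7
  D: 1670 − 3(154.8) − 1(124.8) = 1081
  E: 0 + 2(154.8) = 309.5
  G: 0 + 2(124.8) = 249.6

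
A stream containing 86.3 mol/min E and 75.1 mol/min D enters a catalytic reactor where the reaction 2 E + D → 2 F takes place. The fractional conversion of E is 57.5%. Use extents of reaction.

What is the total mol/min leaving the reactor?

E reacted = 0.575 × 86.3 = 49.62 mol/min; ν_E = −2, so ξ = 49.62/2 = 24.81 mol/min.
Outlet amounts (n = n₀ + ν ξ):
  E: 86.3 − 2(24.81) = 36.68
  D: 75.1 − 1(24.81) = 50.29
  F: 0 + 2(24.81) = 49.62
Total out = 36.68 + 50.29 + 49.62 = 136.6 mol/min.

137 mol/min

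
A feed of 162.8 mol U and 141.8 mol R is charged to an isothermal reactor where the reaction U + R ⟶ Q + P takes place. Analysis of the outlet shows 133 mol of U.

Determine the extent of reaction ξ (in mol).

ξ = 29.8 mol

For U: n = n₀ − 1ξ → 133 = 162.8 − 1ξ, giving ξ = 29.8 mol.
Outlet amounts (n = n₀ + ν ξ):
  U: 162.8 − 1(29.8) = 133
  R: 141.8 − 1(29.8) = 112
  Q: 0 + 1(29.8) = 29.8
  P: 0 + 1(29.8) = 29.8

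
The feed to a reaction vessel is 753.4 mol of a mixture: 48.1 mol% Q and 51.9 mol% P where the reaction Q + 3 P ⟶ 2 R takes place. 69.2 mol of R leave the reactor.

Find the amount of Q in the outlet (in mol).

328 mol

For R: n = n₀ + 2ξ → 69.2 = 0 + 2ξ, giving ξ = 34.6 mol.
Outlet amounts (n = n₀ + ν ξ):
  Q: 362.4 − 1(34.6) = 327.8
  P: 391 − 3(34.6) = 287.2
  R: 0 + 2(34.6) = 69.2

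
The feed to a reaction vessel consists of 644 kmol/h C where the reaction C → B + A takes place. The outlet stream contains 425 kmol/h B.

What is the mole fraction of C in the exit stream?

For B: n = n₀ + 1ξ → 425 = 0 + 1ξ, giving ξ = 425 kmol/h.
Outlet amounts (n = n₀ + ν ξ):
  C: 644 − 1(425) = 219
  B: 0 + 1(425) = 425
  A: 0 + 1(425) = 425
Total out = 1069 kmol/h; y_C = 219 / 1069 = 0.2049.

0.205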